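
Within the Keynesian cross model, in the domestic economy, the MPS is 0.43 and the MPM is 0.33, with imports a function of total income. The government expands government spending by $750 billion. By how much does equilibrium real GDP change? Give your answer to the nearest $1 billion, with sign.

MPC = 1 − MPS = 1 − 0.43 = 0.57.
Government-spending multiplier = 1/(1 − c + m) = 1/(1 − 0.57 + 0.33) = 1/0.76 ≈ 1.316.
ΔY = k × ΔG = (+$750 billion) / 0.76 ≈ +$987 billion.

+$987 billion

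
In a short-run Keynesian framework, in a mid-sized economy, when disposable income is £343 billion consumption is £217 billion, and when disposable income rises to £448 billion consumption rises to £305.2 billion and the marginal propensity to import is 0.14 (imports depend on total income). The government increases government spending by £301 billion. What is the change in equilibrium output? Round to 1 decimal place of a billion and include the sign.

+£1,003.3 billion

MPC = ΔC/ΔYd = (305.2 − 217)/(448 − 343) = 88.2/105 = 0.84.
Spending multiplier = 1/(1 − c + m) = 1/(1 − 0.84 + 0.14) = 1/0.3 ≈ 3.333.
ΔY = k × ΔG = (+£301 billion) / 0.3 ≈ +£1,003.3 billion.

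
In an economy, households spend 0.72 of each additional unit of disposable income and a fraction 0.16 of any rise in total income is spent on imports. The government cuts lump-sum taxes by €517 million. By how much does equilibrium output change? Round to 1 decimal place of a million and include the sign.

+€846.0 million

A lump-sum tax change of −€517 million shifts disposable income by +€517 million; first-round consumption changes by −c × ΔT = −0.72 × (−€517 million) = +€372.24 million.
Expenditure multiplier = 1/(1 − c + m) = 1/(1 − 0.72 + 0.16) = 1/0.44 ≈ 2.273.
The tax multiplier is −c × k ≈ −1.636, so ΔY = k × (−c·ΔT) = (+€372.24 million) / 0.44 = +€846 million.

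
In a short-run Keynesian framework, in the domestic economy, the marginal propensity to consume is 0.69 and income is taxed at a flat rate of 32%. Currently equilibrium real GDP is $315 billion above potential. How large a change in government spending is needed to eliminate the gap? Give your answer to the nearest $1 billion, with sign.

−$167 billion

Spending multiplier = 1/(1 − c(1−t)) = 1/(1 − 0.69×0.68) = 1/0.5308 ≈ 1.884.
Need ΔY = −$315 billion, so ΔG = ΔY/k = (−$315 billion) × 0.5308 ≈ −$167 billion.
The government should cut government spending by $167 billion.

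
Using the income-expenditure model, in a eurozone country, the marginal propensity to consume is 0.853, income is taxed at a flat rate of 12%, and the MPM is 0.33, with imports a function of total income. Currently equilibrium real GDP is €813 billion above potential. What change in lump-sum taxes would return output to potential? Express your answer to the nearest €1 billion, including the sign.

Spending multiplier = 1/(1 − c(1−t) + m) = 1/(1 − 0.853×0.88 + 0.33) = 1/0.57936 ≈ 1.726.
Tax multiplier = −c·k = −0.853/0.57936 ≈ −1.472. Need ΔY = −€813 billion, so ΔT = ΔY/(−c·k) = −(−€813 billion) × 0.57936 / 0.853 ≈ +€552 billion.
The government should raise lump-sum taxes by €552 billion.

+€552 billion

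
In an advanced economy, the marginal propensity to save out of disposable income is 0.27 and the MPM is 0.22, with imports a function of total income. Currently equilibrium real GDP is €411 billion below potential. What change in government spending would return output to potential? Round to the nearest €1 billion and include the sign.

MPC = 1 − MPS = 1 − 0.27 = 0.73.
Spending multiplier = 1/(1 − c + m) = 1/(1 − 0.73 + 0.22) = 1/0.49 ≈ 2.041.
Need ΔY = +€411 billion, so ΔG = ΔY/k = (+€411 billion) × 0.49 ≈ +€201 billion.
The government should increase government spending by €201 billion.

+€201 billion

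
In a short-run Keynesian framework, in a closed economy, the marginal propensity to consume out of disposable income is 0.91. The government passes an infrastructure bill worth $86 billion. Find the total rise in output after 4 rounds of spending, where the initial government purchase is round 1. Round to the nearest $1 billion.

Round 1 adds ΔG = $86 billion; each later round is MPC = 0.91 times the previous.
After 4 rounds: 86 + 78.26 + 71.2166 + 64.807106 = ΔG·(1 − c^4)/(1 − c) = 86 × (1 − 0.68574961)/0.09 ≈ $300 billion.

$300 billion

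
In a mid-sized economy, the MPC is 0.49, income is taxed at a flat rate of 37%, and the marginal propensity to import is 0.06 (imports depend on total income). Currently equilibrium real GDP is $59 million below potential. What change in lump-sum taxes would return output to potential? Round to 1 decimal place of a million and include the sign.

−$90.5 million

Spending multiplier = 1/(1 − c(1−t) + m) = 1/(1 − 0.49×0.63 + 0.06) = 1/0.7513 ≈ 1.331.
Tax multiplier = −c·k = −0.49/0.7513 ≈ −0.652. Need ΔY = +$59 million, so ΔT = ΔY/(−c·k) = −(+$59 million) × 0.7513 / 0.49 ≈ −$90.5 million.
The government should cut lump-sum taxes by $90.5 million.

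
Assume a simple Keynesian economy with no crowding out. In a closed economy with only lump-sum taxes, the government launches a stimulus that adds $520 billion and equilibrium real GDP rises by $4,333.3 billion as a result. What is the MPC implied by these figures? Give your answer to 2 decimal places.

Implied spending multiplier k = ΔY/ΔG = 4,333.3/520 ≈ 8.3333.
Since k = 1/(1 − MPC), MPC = 1 − 1/k = 1 − ΔG/ΔY = 1 − 520/4,333.3 ≈ 0.88.

0.88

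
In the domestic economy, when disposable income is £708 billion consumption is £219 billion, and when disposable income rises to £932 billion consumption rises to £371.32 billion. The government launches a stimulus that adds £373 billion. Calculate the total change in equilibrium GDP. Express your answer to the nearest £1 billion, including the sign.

MPC = ΔC/ΔYd = (371.32 − 219)/(932 − 708) = 152.32/224 = 0.68.
Expenditure multiplier = 1/(1 − MPC) = 1/(1 − 0.68) = 1/0.32 = 3.125.
ΔY = k × ΔG = (+£373 billion) / 0.32 ≈ +£1,166 billion.

+£1,166 billion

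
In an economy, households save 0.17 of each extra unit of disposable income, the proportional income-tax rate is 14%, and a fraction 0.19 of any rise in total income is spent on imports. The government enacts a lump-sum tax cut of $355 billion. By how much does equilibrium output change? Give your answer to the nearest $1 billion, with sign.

MPC = 1 − MPS = 1 − 0.17 = 0.83.
A lump-sum tax change of −$355 billion shifts disposable income by +$355 billion; first-round consumption changes by −c × ΔT = −0.83 × (−$355 billion) = +$294.65 billion.
Expenditure multiplier = 1/(1 − c(1−t) + m) = 1/(1 − 0.83×0.86 + 0.19) = 1/0.4762 ≈ 2.1.
The tax multiplier is −c × k ≈ −1.743, so ΔY = k × (−c·ΔT) = (+$294.65 billion) / 0.4762 ≈ +$619 billion.

+$619 billion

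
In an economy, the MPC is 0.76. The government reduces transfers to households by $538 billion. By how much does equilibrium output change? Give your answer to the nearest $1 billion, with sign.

The transfer change shifts disposable income by −$538 billion, so first-round consumption changes by c·ΔTR = 0.76 × (−$538 billion) = −$408.88 billion.
Expenditure multiplier = 1/(1 − MPC) = 1/(1 − 0.76) = 1/0.24 ≈ 4.167.
The transfer multiplier is c × k ≈ 3.167, so ΔY = k × (c·ΔTR) = (−$408.88 billion) / 0.24 ≈ −$1,704 billion.

−$1,704 billion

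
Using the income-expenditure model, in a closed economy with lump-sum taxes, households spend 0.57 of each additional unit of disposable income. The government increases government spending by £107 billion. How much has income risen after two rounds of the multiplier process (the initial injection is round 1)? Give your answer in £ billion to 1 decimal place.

£168.0 billion

Round 1 adds ΔG = £107 billion; each later round is MPC = 0.57 times the previous.
After 2 rounds: 107 + 60.99 = ΔG·(1 − c^2)/(1 − c) = 107 × (1 − 0.3249)/0.43 ≈ £168 billion.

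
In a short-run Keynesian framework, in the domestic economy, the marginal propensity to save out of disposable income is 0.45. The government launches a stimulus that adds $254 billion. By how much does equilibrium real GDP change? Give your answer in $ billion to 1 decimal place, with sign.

MPC = 1 − MPS = 1 − 0.45 = 0.55.
Expenditure multiplier = 1/(1 − MPC) = 1/(1 − 0.55) = 1/0.45 ≈ 2.222.
ΔY = k × ΔG = (+$254 billion) / 0.45 ≈ +$564.4 billion.

+$564.4 billion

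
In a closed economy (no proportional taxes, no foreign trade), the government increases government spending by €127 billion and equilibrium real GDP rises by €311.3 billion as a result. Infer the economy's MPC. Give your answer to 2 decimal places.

Implied spending multiplier k = ΔY/ΔG = 311.3/127 ≈ 2.4512.
Since k = 1/(1 − MPC), MPC = 1 − 1/k = 1 − ΔG/ΔY = 1 − 127/311.3 ≈ 0.59.

0.59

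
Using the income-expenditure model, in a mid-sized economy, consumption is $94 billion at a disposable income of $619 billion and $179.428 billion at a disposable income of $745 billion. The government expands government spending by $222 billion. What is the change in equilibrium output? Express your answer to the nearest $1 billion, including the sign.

+$689 billion

MPC = ΔC/ΔYd = (179.428 − 94)/(745 − 619) = 85.428/126 = 0.678.
Spending multiplier = 1/(1 − MPC) = 1/(1 − 0.678) = 1/0.322 ≈ 3.106.
ΔY = k × ΔG = (+$222 billion) / 0.322 ≈ +$689 billion.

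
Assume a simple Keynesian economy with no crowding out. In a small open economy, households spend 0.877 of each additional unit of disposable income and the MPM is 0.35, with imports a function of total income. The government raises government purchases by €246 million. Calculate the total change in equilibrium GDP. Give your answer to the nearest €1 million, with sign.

Spending multiplier = 1/(1 − c + m) = 1/(1 − 0.877 + 0.35) = 1/0.473 ≈ 2.114.
ΔY = k × ΔG = (+€246 million) / 0.473 ≈ +€520 million.

+€520 million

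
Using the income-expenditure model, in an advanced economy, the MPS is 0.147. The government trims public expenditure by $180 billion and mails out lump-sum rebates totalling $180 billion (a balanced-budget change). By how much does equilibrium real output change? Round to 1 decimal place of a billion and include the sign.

MPC = 1 − MPS = 1 − 0.147 = 0.853.
Expenditure multiplier = 1/(1 − MPC) = 1/(1 − 0.853) = 1/0.147 ≈ 6.803.
ΔG contributes k·ΔG = (−$180 billion) / 0.147 ≈ −$1,224.5 billion.
ΔT of −$180 billion changes first-round spending by −c·ΔT = +$153.54 billion, contributing k·(−c·ΔT) = (+$153.54 billion) / 0.147 ≈ +$1,044.5 billion.
With ΔG = ΔT and no other leakages, the balanced-budget multiplier is 1, so ΔY = ΔG = −$180 billion.

−$180.0 billion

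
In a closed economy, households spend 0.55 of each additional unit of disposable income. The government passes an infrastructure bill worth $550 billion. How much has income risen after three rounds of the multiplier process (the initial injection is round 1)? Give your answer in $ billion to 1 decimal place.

Round 1 adds ΔG = $550 billion; each later round is MPC = 0.55 times the previous.
After 3 rounds: 550 + 302.5 + 166.375 = ΔG·(1 − c^3)/(1 − c) = 550 × (1 − 0.166375)/0.45 ≈ $1,018.9 billion.

$1,018.9 billion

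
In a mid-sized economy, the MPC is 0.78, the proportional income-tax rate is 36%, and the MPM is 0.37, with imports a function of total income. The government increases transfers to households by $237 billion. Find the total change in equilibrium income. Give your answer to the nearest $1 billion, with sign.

The transfer change shifts disposable income by +$237 billion, so first-round consumption changes by c·ΔTR = 0.78 × (+$237 billion) = +$184.86 billion.
Expenditure multiplier = 1/(1 − c(1−t) + m) = 1/(1 − 0.78×0.64 + 0.37) = 1/0.8708 ≈ 1.148.
The transfer multiplier is c × k ≈ 0.896, so ΔY = k × (c·ΔTR) = (+$184.86 billion) / 0.8708 ≈ +$212 billion.

+$212 billion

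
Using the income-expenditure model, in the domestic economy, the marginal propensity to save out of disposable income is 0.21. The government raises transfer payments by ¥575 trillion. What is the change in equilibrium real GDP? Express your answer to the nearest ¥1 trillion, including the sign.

MPC = 1 − MPS = 1 − 0.21 = 0.79.
The transfer change shifts disposable income by +¥575 trillion, so first-round consumption changes by c·ΔTR = 0.79 × (+¥575 trillion) = +¥454.25 trillion.
Expenditure multiplier = 1/(1 − MPC) = 1/(1 − 0.79) = 1/0.21 ≈ 4.762.
The transfer multiplier is c × k ≈ 3.762, so ΔY = k × (c·ΔTR) = (+¥454.25 trillion) / 0.21 ≈ +¥2,163 trillion.

+¥2,163 trillion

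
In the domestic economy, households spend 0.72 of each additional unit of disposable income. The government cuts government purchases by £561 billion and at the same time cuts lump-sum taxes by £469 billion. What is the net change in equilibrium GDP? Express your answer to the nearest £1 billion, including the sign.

−£798 billion

Expenditure multiplier = 1/(1 − MPC) = 1/(1 − 0.72) = 1/0.28 ≈ 3.571.
ΔG contributes k·ΔG = (−£561 billion) / 0.28 ≈ −£2,003.6 billion.
ΔT of −£469 billion changes first-round spending by −c·ΔT = +£337.68 billion, contributing k·(−c·ΔT) = (+£337.68 billion) / 0.28 = +£1,206 billion.
Net ΔY = k(ΔG − c·ΔT) = (−£223.32 billion) / 0.28 ≈ −£798 billion.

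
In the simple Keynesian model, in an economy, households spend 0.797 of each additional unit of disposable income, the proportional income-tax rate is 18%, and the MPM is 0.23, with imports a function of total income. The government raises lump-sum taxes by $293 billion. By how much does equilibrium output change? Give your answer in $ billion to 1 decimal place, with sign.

−$405.1 billion

A lump-sum tax change of +$293 billion shifts disposable income by −$293 billion; first-round consumption changes by −c × ΔT = −0.797 × (+$293 billion) = −$233.521 billion.
Expenditure multiplier = 1/(1 − c(1−t) + m) = 1/(1 − 0.797×0.82 + 0.23) = 1/0.57646 ≈ 1.735.
The tax multiplier is −c × k ≈ −1.383, so ΔY = k × (−c·ΔT) = (−$233.521 billion) / 0.57646 ≈ −$405.1 billion.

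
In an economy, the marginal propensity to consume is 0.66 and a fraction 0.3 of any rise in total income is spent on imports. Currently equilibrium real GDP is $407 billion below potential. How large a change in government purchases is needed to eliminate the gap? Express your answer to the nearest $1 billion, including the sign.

Spending multiplier = 1/(1 − c + m) = 1/(1 − 0.66 + 0.3) = 1/0.64 ≈ 1.563.
Need ΔY = +$407 billion, so ΔG = ΔY/k = (+$407 billion) × 0.64 ≈ +$260 billion.
The government should increase government purchases by $260 billion.

+$260 billion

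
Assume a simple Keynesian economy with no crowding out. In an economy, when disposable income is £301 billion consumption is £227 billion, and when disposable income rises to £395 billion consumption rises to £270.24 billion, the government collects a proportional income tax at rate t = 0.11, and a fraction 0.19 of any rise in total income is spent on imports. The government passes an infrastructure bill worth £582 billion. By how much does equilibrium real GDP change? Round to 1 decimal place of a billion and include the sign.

MPC = ΔC/ΔYd = (270.24 − 227)/(395 − 301) = 43.24/94 = 0.46.
Government-spending multiplier = 1/(1 − c(1−t) + m) = 1/(1 − 0.46×0.89 + 0.19) = 1/0.7806 ≈ 1.281.
ΔY = k × ΔG = (+£582 billion) / 0.7806 ≈ +£745.6 billion.

+£745.6 billion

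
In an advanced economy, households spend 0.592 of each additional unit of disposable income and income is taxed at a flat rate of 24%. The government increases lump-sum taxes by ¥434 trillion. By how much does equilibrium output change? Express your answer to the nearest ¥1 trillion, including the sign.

A lump-sum tax change of +¥434 trillion shifts disposable income by −¥434 trillion; first-round consumption changes by −c × ΔT = −0.592 × (+¥434 trillion) = −¥256.928 trillion.
Expenditure multiplier = 1/(1 − c(1−t)) = 1/(1 − 0.592×0.76) = 1/0.55008 ≈ 1.818.
The tax multiplier is −c × k ≈ −1.076, so ΔY = k × (−c·ΔT) = (−¥256.928 trillion) / 0.55008 ≈ −¥467 trillion.

−¥467 trillion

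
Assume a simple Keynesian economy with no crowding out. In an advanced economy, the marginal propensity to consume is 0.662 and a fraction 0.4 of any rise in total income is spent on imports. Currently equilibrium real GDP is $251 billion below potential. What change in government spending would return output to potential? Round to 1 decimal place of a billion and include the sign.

+$185.2 billion

Spending multiplier = 1/(1 − c + m) = 1/(1 − 0.662 + 0.4) = 1/0.738 ≈ 1.355.
Need ΔY = +$251 billion, so ΔG = ΔY/k = (+$251 billion) × 0.738 ≈ +$185.2 billion.
The government should increase government spending by $185.2 billion.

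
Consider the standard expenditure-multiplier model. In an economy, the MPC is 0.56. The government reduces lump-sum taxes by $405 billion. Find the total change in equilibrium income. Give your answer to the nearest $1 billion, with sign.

+$515 billion

A lump-sum tax change of −$405 billion shifts disposable income by +$405 billion; first-round consumption changes by −c × ΔT = −0.56 × (−$405 billion) = +$226.8 billion.
Expenditure multiplier = 1/(1 − MPC) = 1/(1 − 0.56) = 1/0.44 ≈ 2.273.
The tax multiplier is −c × k ≈ −1.273, so ΔY = k × (−c·ΔT) = (+$226.8 billion) / 0.44 ≈ +$515 billion.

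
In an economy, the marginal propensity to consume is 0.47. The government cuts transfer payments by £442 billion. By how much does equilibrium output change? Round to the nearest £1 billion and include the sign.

−£392 billion

The transfer change shifts disposable income by −£442 billion, so first-round consumption changes by c·ΔTR = 0.47 × (−£442 billion) = −£207.74 billion.
Expenditure multiplier = 1/(1 − MPC) = 1/(1 − 0.47) = 1/0.53 ≈ 1.887.
The transfer multiplier is c × k ≈ 0.887, so ΔY = k × (c·ΔTR) = (−£207.74 billion) / 0.53 ≈ −£392 billion.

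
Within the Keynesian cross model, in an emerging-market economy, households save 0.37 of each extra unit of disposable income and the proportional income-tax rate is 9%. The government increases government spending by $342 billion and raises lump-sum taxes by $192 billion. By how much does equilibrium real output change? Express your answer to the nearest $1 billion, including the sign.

MPC = 1 − MPS = 1 − 0.37 = 0.63.
Expenditure multiplier = 1/(1 − c(1−t)) = 1/(1 − 0.63×0.91) = 1/0.4267 ≈ 2.344.
ΔG contributes k·ΔG = (+$342 billion) / 0.4267 ≈ +$801.5 billion.
ΔT of +$192 billion changes first-round spending by −c·ΔT = −$120.96 billion, contributing k·(−c·ΔT) = (−$120.96 billion) / 0.4267 ≈ −$283.5 billion.
Net ΔY = k(ΔG − c·ΔT) = (+$221.04 billion) / 0.4267 ≈ +$518 billion.

+$518 billion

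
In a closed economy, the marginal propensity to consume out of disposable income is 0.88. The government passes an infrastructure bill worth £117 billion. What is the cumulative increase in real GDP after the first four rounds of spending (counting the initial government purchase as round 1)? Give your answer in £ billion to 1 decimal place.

£390.3 billion

Round 1 adds ΔG = £117 billion; each later round is MPC = 0.88 times the previous.
After 4 rounds: 117 + 102.96 + 90.6048 + 79.732224 = ΔG·(1 − c^4)/(1 − c) = 117 × (1 − 0.59969536)/0.12 ≈ £390.3 billion.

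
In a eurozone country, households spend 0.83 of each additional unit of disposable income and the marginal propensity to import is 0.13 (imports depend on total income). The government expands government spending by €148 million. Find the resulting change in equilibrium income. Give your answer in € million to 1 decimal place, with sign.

Expenditure multiplier = 1/(1 − c + m) = 1/(1 − 0.83 + 0.13) = 1/0.3 ≈ 3.333.
ΔY = k × ΔG = (+€148 million) / 0.3 ≈ +€493.3 million.

+€493.3 million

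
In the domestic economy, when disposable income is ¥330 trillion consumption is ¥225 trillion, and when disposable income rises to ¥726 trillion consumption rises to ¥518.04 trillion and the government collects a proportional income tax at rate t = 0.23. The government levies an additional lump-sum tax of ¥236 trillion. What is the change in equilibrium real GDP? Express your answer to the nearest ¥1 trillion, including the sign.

MPC = ΔC/ΔYd = (518.04 − 225)/(726 − 330) = 293.04/396 = 0.74.
A lump-sum tax change of +¥236 trillion shifts disposable income by −¥236 trillion; first-round consumption changes by −c × ΔT = −0.74 × (+¥236 trillion) = −¥174.64 trillion.
Expenditure multiplier = 1/(1 − c(1−t)) = 1/(1 − 0.74×0.77) = 1/0.4302 ≈ 2.325.
The tax multiplier is −c × k ≈ −1.72, so ΔY = k × (−c·ΔT) = (−¥174.64 trillion) / 0.4302 ≈ −¥406 trillion.

−¥406 trillion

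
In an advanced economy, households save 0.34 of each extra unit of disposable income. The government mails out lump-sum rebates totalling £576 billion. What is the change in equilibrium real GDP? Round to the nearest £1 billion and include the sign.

+£1,118 billion

MPC = 1 − MPS = 1 − 0.34 = 0.66.
A lump-sum tax change of −£576 billion shifts disposable income by +£576 billion; first-round consumption changes by −c × ΔT = −0.66 × (−£576 billion) = +£380.16 billion.
Expenditure multiplier = 1/(1 − MPC) = 1/(1 − 0.66) = 1/0.34 ≈ 2.941.
The tax multiplier is −c × k ≈ −1.941, so ΔY = k × (−c·ΔT) = (+£380.16 billion) / 0.34 ≈ +£1,118 billion.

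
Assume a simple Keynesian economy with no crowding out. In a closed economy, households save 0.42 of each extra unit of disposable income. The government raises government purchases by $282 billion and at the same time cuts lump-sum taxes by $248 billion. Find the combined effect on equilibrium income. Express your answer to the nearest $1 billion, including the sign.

MPC = 1 − MPS = 1 − 0.42 = 0.58.
Expenditure multiplier = 1/(1 − MPC) = 1/(1 − 0.58) = 1/0.42 ≈ 2.381.
ΔG contributes k·ΔG = (+$282 billion) / 0.42 ≈ +$671.4 billion.
ΔT of −$248 billion changes first-round spending by −c·ΔT = +$143.84 billion, contributing k·(−c·ΔT) = (+$143.84 billion) / 0.42 ≈ +$342.5 billion.
Net ΔY = k(ΔG − c·ΔT) = (+$425.84 billion) / 0.42 ≈ +$1,014 billion.

+$1,014 billion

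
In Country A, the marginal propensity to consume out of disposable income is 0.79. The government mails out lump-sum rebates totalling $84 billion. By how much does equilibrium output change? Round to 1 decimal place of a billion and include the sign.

+$316.0 billion

A lump-sum tax change of −$84 billion shifts disposable income by +$84 billion; first-round consumption changes by −c × ΔT = −0.79 × (−$84 billion) = +$66.36 billion.
Expenditure multiplier = 1/(1 − MPC) = 1/(1 − 0.79) = 1/0.21 ≈ 4.762.
The tax multiplier is −c × k ≈ −3.762, so ΔY = k × (−c·ΔT) = (+$66.36 billion) / 0.21 = +$316 billion.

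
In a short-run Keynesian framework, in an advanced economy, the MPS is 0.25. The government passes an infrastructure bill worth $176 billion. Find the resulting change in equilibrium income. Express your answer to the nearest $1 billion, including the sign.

+$704 billion

MPC = 1 − MPS = 1 − 0.25 = 0.75.
Expenditure multiplier = 1/(1 − MPC) = 1/(1 − 0.75) = 1/0.25 = 4.
ΔY = k × ΔG = (+$176 billion) / 0.25 = +$704 billion.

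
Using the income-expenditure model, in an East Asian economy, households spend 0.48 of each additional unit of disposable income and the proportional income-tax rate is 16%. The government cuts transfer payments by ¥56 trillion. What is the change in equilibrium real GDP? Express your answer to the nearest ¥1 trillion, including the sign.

−¥45 trillion

The transfer change shifts disposable income by −¥56 trillion, so first-round consumption changes by c·ΔTR = 0.48 × (−¥56 trillion) = −¥26.88 trillion.
Expenditure multiplier = 1/(1 − c(1−t)) = 1/(1 − 0.48×0.84) = 1/0.5968 ≈ 1.676.
The transfer multiplier is c × k ≈ 0.804, so ΔY = k × (c·ΔTR) = (−¥26.88 trillion) / 0.5968 ≈ −¥45 trillion.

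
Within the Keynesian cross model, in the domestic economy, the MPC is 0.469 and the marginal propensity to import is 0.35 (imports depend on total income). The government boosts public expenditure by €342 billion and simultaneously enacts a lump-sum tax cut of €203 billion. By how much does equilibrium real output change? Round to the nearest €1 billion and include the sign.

Expenditure multiplier = 1/(1 − c + m) = 1/(1 − 0.469 + 0.35) = 1/0.881 ≈ 1.135.
ΔG contributes k·ΔG = (+€342 billion) / 0.881 ≈ +€388.2 billion.
ΔT of −€203 billion changes first-round spending by −c·ΔT = +€95.207 billion, contributing k·(−c·ΔT) = (+€95.207 billion) / 0.881 ≈ +€108.1 billion.
Net ΔY = k(ΔG − c·ΔT) = (+€437.207 billion) / 0.881 ≈ +€496 billion.

+€496 billion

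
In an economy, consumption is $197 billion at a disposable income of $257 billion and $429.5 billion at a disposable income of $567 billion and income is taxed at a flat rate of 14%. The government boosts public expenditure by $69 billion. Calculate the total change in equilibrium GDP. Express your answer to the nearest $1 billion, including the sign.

+$194 billion

MPC = ΔC/ΔYd = (429.5 − 197)/(567 − 257) = 232.5/310 = 0.75.
Spending multiplier = 1/(1 − c(1−t)) = 1/(1 − 0.75×0.86) = 1/0.355 ≈ 2.817.
ΔY = k × ΔG = (+$69 billion) / 0.355 ≈ +$194 billion.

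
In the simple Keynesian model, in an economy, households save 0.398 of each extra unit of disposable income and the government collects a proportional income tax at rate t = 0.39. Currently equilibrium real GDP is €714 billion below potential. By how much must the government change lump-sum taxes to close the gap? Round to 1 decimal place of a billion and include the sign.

MPC = 1 − MPS = 1 − 0.398 = 0.602.
Spending multiplier = 1/(1 − c(1−t)) = 1/(1 − 0.602×0.61) = 1/0.63278 ≈ 1.58.
Tax multiplier = −c·k = −0.602/0.63278 ≈ −0.951. Need ΔY = +€714 billion, so ΔT = ΔY/(−c·k) = −(+€714 billion) × 0.63278 / 0.602 ≈ −€750.5 billion.
The government should cut lump-sum taxes by €750.5 billion.

−€750.5 billion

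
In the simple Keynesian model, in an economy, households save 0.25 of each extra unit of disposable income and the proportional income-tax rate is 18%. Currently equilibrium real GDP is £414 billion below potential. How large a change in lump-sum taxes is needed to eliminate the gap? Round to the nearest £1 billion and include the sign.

−£213 billion

MPC = 1 − MPS = 1 − 0.25 = 0.75.
Spending multiplier = 1/(1 − c(1−t)) = 1/(1 − 0.75×0.82) = 1/0.385 ≈ 2.597.
Tax multiplier = −c·k = −0.75/0.385 ≈ −1.948. Need ΔY = +£414 billion, so ΔT = ΔY/(−c·k) = −(+£414 billion) × 0.385 / 0.75 ≈ −£213 billion.
The government should cut lump-sum taxes by £213 billion.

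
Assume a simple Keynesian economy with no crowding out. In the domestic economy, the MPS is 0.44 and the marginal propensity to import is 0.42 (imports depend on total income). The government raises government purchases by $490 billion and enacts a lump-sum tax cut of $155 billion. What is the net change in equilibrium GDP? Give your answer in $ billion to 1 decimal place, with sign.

+$670.7 billion

MPC = 1 − MPS = 1 − 0.44 = 0.56.
Expenditure multiplier = 1/(1 − c + m) = 1/(1 − 0.56 + 0.42) = 1/0.86 ≈ 1.163.
ΔG contributes k·ΔG = (+$490 billion) / 0.86 ≈ +$569.8 billion.
ΔT of −$155 billion changes first-round spending by −c·ΔT = +$86.8 billion, contributing k·(−c·ΔT) = (+$86.8 billion) / 0.86 ≈ +$100.9 billion.
Net ΔY = k(ΔG − c·ΔT) = (+$576.8 billion) / 0.86 ≈ +$670.7 billion.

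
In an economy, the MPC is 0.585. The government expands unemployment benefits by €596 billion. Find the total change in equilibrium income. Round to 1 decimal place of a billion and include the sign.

+€840.1 billion

The transfer change shifts disposable income by +€596 billion, so first-round consumption changes by c·ΔTR = 0.585 × (+€596 billion) = +€348.66 billion.
Expenditure multiplier = 1/(1 − MPC) = 1/(1 − 0.585) = 1/0.415 ≈ 2.41.
The transfer multiplier is c × k ≈ 1.41, so ΔY = k × (c·ΔTR) = (+€348.66 billion) / 0.415 ≈ +€840.1 billion.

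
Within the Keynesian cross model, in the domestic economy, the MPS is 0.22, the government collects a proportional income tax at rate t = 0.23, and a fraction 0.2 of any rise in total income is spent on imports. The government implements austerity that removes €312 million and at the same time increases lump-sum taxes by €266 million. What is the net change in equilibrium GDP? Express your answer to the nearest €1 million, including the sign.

MPC = 1 − MPS = 1 − 0.22 = 0.78.
Expenditure multiplier = 1/(1 − c(1−t) + m) = 1/(1 − 0.78×0.77 + 0.2) = 1/0.5994 ≈ 1.668.
ΔG contributes k·ΔG = (−€312 million) / 0.5994 ≈ −€520.5 million.
ΔT of +€266 million changes first-round spending by −c·ΔT = −€207.48 million, contributing k·(−c·ΔT) = (−€207.48 million) / 0.5994 ≈ −€346.1 million.
Net ΔY = k(ΔG − c·ΔT) = (−€519.48 million) / 0.5994 ≈ −€867 million.

−€867 million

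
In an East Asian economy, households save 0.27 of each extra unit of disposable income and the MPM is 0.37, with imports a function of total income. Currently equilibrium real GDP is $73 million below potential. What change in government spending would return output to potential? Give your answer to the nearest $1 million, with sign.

MPC = 1 − MPS = 1 − 0.27 = 0.73.
Spending multiplier = 1/(1 − c + m) = 1/(1 − 0.73 + 0.37) = 1/0.64 ≈ 1.563.
Need ΔY = +$73 million, so ΔG = ΔY/k = (+$73 million) × 0.64 ≈ +$47 million.
The government should increase government spending by $47 million.

+$47 million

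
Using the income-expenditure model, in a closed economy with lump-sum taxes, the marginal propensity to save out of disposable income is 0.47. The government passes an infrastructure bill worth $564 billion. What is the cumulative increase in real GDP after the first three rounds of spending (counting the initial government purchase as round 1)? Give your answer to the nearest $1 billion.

$1,021 billion

MPC = 1 − MPS = 1 − 0.47 = 0.53.
Round 1 adds ΔG = $564 billion; each later round is MPC = 0.53 times the previous.
After 3 rounds: 564 + 298.92 + 158.4276 = ΔG·(1 − c^3)/(1 − c) = 564 × (1 − 0.148877)/0.47 ≈ $1,021 billion.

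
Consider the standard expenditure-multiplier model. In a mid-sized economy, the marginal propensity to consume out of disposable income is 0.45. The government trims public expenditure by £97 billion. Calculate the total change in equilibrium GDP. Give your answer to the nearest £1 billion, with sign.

Spending multiplier = 1/(1 − MPC) = 1/(1 − 0.45) = 1/0.55 ≈ 1.818.
ΔY = k × ΔG = (−£97 billion) / 0.55 ≈ −£176 billion.

−£176 billion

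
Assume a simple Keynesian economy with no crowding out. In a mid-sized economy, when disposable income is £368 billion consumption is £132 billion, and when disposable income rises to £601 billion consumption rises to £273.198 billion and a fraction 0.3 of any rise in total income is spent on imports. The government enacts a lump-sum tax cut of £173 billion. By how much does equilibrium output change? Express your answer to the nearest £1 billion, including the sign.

MPC = ΔC/ΔYd = (273.198 − 132)/(601 − 368) = 141.198/233 = 0.606.
A lump-sum tax change of −£173 billion shifts disposable income by +£173 billion; first-round consumption changes by −c × ΔT = −0.606 × (−£173 billion) = +£104.838 billion.
Expenditure multiplier = 1/(1 − c + m) = 1/(1 − 0.606 + 0.3) = 1/0.694 ≈ 1.441.
The tax multiplier is −c × k ≈ −0.873, so ΔY = k × (−c·ΔT) = (+£104.838 billion) / 0.694 ≈ +£151 billion.

+£151 billion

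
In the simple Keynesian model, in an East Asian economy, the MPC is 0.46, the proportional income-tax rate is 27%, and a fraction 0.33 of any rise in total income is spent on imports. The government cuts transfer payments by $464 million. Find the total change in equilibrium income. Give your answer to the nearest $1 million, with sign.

The transfer change shifts disposable income by −$464 million, so first-round consumption changes by c·ΔTR = 0.46 × (−$464 million) = −$213.44 million.
Expenditure multiplier = 1/(1 − c(1−t) + m) = 1/(1 − 0.46×0.73 + 0.33) = 1/0.9942 ≈ 1.006.
The transfer multiplier is c × k ≈ 0.463, so ΔY = k × (c·ΔTR) = (−$213.44 million) / 0.9942 ≈ −$215 million.

−$215 million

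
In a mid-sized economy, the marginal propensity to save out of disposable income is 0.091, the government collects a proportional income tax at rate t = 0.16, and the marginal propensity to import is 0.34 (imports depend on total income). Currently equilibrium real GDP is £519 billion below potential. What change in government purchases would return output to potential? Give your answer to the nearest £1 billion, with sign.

MPC = 1 − MPS = 1 − 0.091 = 0.909.
Spending multiplier = 1/(1 − c(1−t) + m) = 1/(1 − 0.909×0.84 + 0.34) = 1/0.57644 ≈ 1.735.
Need ΔY = +£519 billion, so ΔG = ΔY/k = (+£519 billion) × 0.57644 ≈ +£299 billion.
The government should increase government purchases by £299 billion.

+£299 billion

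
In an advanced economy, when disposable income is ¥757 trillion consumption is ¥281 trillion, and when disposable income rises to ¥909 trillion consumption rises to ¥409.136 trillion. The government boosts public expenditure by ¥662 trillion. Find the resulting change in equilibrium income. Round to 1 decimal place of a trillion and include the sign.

MPC = ΔC/ΔYd = (409.136 − 281)/(909 − 757) = 128.136/152 = 0.843.
Government-spending multiplier = 1/(1 − MPC) = 1/(1 − 0.843) = 1/0.157 ≈ 6.369.
ΔY = k × ΔG = (+¥662 trillion) / 0.157 ≈ +¥4,216.6 trillion.

+¥4,216.6 trillion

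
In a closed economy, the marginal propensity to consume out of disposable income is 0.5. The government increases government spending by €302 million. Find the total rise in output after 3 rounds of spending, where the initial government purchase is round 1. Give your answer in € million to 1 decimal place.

Round 1 adds ΔG = €302 million; each later round is MPC = 0.5 times the previous.
After 3 rounds: 302 + 151 + 75.5 = ΔG·(1 − c^3)/(1 − c) = 302 × (1 − 0.125)/0.5 = €528.5 million.

€528.5 million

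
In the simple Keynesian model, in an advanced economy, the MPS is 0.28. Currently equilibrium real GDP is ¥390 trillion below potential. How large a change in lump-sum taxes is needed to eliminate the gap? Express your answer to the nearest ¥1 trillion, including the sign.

−¥152 trillion

MPC = 1 − MPS = 1 − 0.28 = 0.72.
Spending multiplier = 1/(1 − MPC) = 1/(1 − 0.72) = 1/0.28 ≈ 3.571.
Tax multiplier = −c·k = −0.72/0.28 ≈ −2.571. Need ΔY = +¥390 trillion, so ΔT = ΔY/(−c·k) = −(+¥390 trillion) × 0.28 / 0.72 ≈ −¥152 trillion.
The government should cut lump-sum taxes by ¥152 trillion.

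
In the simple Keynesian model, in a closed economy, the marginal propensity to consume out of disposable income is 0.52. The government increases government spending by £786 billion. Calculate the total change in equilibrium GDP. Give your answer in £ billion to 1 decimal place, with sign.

+£1,637.5 billion

Government-spending multiplier = 1/(1 − MPC) = 1/(1 − 0.52) = 1/0.48 ≈ 2.083.
ΔY = k × ΔG = (+£786 billion) / 0.48 = +£1,637.5 billion.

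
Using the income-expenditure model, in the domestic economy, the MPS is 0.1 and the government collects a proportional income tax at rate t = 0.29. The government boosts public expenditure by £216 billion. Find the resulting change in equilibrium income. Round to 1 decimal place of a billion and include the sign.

+£598.3 billion

MPC = 1 − MPS = 1 − 0.1 = 0.9.
Spending multiplier = 1/(1 − c(1−t)) = 1/(1 − 0.9×0.71) = 1/0.361 ≈ 2.77.
ΔY = k × ΔG = (+£216 billion) / 0.361 ≈ +£598.3 billion.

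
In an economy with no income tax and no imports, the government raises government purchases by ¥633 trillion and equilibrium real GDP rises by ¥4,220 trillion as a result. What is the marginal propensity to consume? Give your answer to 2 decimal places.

0.85

Implied spending multiplier k = ΔY/ΔG = 4,220/633 ≈ 6.6667.
Since k = 1/(1 − MPC), MPC = 1 − 1/k = 1 − ΔG/ΔY = 1 − 633/4,220 = 0.85.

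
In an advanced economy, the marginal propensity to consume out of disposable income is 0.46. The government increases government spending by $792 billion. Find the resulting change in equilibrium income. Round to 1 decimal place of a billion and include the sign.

Government-spending multiplier = 1/(1 − MPC) = 1/(1 − 0.46) = 1/0.54 ≈ 1.852.
ΔY = k × ΔG = (+$792 billion) / 0.54 ≈ +$1,466.7 billion.

+$1,466.7 billion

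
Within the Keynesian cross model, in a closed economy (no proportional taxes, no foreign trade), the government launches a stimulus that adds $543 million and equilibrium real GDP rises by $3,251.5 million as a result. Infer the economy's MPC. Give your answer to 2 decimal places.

Implied spending multiplier k = ΔY/ΔG = 3,251.5/543 ≈ 5.988.
Since k = 1/(1 − MPC), MPC = 1 − 1/k = 1 − ΔG/ΔY = 1 − 543/3,251.5 ≈ 0.83.

0.83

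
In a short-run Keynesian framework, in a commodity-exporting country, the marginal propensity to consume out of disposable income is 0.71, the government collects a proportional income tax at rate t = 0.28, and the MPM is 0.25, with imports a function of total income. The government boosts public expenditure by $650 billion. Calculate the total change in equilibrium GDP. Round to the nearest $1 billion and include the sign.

+$880 billion

Expenditure multiplier = 1/(1 − c(1−t) + m) = 1/(1 − 0.71×0.72 + 0.25) = 1/0.7388 ≈ 1.354.
ΔY = k × ΔG = (+$650 billion) / 0.7388 ≈ +$880 billion.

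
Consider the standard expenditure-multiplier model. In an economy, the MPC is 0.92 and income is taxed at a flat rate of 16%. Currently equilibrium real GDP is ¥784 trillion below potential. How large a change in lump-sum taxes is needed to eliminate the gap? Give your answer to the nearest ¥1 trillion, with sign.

−¥194 trillion

Spending multiplier = 1/(1 − c(1−t)) = 1/(1 − 0.92×0.84) = 1/0.2272 ≈ 4.401.
Tax multiplier = −c·k = −0.92/0.2272 ≈ −4.049. Need ΔY = +¥784 trillion, so ΔT = ΔY/(−c·k) = −(+¥784 trillion) × 0.2272 / 0.92 ≈ −¥194 trillion.
The government should cut lump-sum taxes by ¥194 trillion.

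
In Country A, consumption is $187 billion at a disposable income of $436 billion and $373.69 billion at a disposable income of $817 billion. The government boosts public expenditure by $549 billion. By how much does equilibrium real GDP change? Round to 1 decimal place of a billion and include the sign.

MPC = ΔC/ΔYd = (373.69 − 187)/(817 − 436) = 186.69/381 = 0.49.
Expenditure multiplier = 1/(1 − MPC) = 1/(1 − 0.49) = 1/0.51 ≈ 1.961.
ΔY = k × ΔG = (+$549 billion) / 0.51 ≈ +$1,076.5 billion.

+$1,076.5 billion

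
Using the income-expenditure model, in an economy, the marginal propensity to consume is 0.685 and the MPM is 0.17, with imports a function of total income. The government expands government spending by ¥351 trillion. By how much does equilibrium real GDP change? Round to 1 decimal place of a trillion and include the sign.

Expenditure multiplier = 1/(1 − c + m) = 1/(1 − 0.685 + 0.17) = 1/0.485 ≈ 2.062.
ΔY = k × ΔG = (+¥351 trillion) / 0.485 ≈ +¥723.7 trillion.

+¥723.7 trillion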